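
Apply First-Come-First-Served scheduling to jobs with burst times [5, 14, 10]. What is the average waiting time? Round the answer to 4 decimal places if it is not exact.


FCFS order (as given): [5, 14, 10]
Waiting times:
  Job 1: wait = 0
  Job 2: wait = 5
  Job 3: wait = 19
Sum of waiting times = 24
Average waiting time = 24/3 = 8.0

8.0


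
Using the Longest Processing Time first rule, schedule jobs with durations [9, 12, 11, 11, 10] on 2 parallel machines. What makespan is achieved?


Sort jobs in decreasing order (LPT): [12, 11, 11, 10, 9]
Assign each job to the least loaded machine:
  Machine 1: jobs [12, 10, 9], load = 31
  Machine 2: jobs [11, 11], load = 22
Makespan = max load = 31

31


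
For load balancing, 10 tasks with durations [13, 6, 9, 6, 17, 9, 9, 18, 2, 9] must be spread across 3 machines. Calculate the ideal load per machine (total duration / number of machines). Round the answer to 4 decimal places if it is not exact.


Total processing time = 13 + 6 + 9 + 6 + 17 + 9 + 9 + 18 + 2 + 9 = 98
Number of machines = 3
Ideal balanced load = 98 / 3 = 32.6667

32.6667


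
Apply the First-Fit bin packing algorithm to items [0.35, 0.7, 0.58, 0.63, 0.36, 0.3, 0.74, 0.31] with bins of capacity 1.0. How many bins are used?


Place items sequentially using First-Fit:
  Item 0.35 -> new Bin 1
  Item 0.7 -> new Bin 2
  Item 0.58 -> Bin 1 (now 0.93)
  Item 0.63 -> new Bin 3
  Item 0.36 -> Bin 3 (now 0.99)
  Item 0.3 -> Bin 2 (now 1.0)
  Item 0.74 -> new Bin 4
  Item 0.31 -> new Bin 5
Total bins used = 5

5


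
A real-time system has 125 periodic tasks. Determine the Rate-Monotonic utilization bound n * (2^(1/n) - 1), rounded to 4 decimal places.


Compute 2^(1/125) = 1.0055605804
Subtract 1: 1.0055605804 - 1 = 0.0055605804
Multiply by n: 125 * 0.0055605804 = 0.6950725500
Round to 4 dp: 0.6951

0.6951


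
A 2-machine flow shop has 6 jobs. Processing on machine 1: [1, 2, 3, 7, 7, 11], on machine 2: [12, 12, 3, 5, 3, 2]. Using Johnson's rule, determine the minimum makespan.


Apply Johnson's rule:
  Group 1 (a <= b): [(1, 1, 12), (2, 2, 12), (3, 3, 3)]
  Group 2 (a > b): [(4, 7, 5), (5, 7, 3), (6, 11, 2)]
Optimal job order: [1, 2, 3, 4, 5, 6]
Schedule:
  Job 1: M1 done at 1, M2 done at 13
  Job 2: M1 done at 3, M2 done at 25
  Job 3: M1 done at 6, M2 done at 28
  Job 4: M1 done at 13, M2 done at 33
  Job 5: M1 done at 20, M2 done at 36
  Job 6: M1 done at 31, M2 done at 38
Makespan = 38

38


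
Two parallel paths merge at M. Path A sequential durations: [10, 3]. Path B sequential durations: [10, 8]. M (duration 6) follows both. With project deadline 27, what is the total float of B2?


Forward pass: ES(B2) = sum of predecessors on chain B = 10
EF = ES + duration = 10 + 8 = 18
Backward pass: LF(M) = deadline = 27; LS(M) = 27 - 6 = 21
LF(B2) = LS(M) - sum(successors on chain B) = 21 - 0 = 21
LS = LF - duration = 21 - 8 = 13
Total float = LS - ES = 13 - 10 = 3

3


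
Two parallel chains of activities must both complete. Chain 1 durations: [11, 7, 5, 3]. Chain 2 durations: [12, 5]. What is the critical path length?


Path A total = 11 + 7 + 5 + 3 = 26
Path B total = 12 + 5 = 17
Critical path = longest path = max(26, 17) = 26

26


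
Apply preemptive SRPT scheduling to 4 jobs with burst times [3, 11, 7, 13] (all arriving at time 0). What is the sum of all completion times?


Since all jobs arrive at t=0, SRPT equals SPT ordering.
SPT order: [3, 7, 11, 13]
Completion times:
  Job 1: p=3, C=3
  Job 2: p=7, C=10
  Job 3: p=11, C=21
  Job 4: p=13, C=34
Total completion time = 3 + 10 + 21 + 34 = 68

68


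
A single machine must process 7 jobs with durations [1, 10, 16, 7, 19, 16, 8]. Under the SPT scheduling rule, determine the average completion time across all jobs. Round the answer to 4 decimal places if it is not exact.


Sort jobs by processing time (SPT order): [1, 7, 8, 10, 16, 16, 19]
Compute completion times sequentially:
  Job 1: processing = 1, completes at 1
  Job 2: processing = 7, completes at 8
  Job 3: processing = 8, completes at 16
  Job 4: processing = 10, completes at 26
  Job 5: processing = 16, completes at 42
  Job 6: processing = 16, completes at 58
  Job 7: processing = 19, completes at 77
Sum of completion times = 228
Average completion time = 228/7 = 32.5714

32.5714


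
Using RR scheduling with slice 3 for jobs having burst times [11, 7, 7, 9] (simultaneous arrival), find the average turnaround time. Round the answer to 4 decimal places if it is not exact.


Time quantum = 3
Execution trace:
  J1 runs 3 units, time = 3
  J2 runs 3 units, time = 6
  J3 runs 3 units, time = 9
  J4 runs 3 units, time = 12
  J1 runs 3 units, time = 15
  J2 runs 3 units, time = 18
  J3 runs 3 units, time = 21
  J4 runs 3 units, time = 24
  J1 runs 3 units, time = 27
  J2 runs 1 units, time = 28
  J3 runs 1 units, time = 29
  J4 runs 3 units, time = 32
  J1 runs 2 units, time = 34
Finish times: [34, 28, 29, 32]
Average turnaround = 123/4 = 30.75

30.75


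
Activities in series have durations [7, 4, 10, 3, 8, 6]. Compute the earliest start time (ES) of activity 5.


Activity 5 starts after activities 1 through 4 complete.
Predecessor durations: [7, 4, 10, 3]
ES = 7 + 4 + 10 + 3 = 24

24


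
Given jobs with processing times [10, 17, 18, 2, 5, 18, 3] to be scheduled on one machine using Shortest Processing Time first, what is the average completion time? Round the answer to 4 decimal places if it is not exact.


Sort jobs by processing time (SPT order): [2, 3, 5, 10, 17, 18, 18]
Compute completion times sequentially:
  Job 1: processing = 2, completes at 2
  Job 2: processing = 3, completes at 5
  Job 3: processing = 5, completes at 10
  Job 4: processing = 10, completes at 20
  Job 5: processing = 17, completes at 37
  Job 6: processing = 18, completes at 55
  Job 7: processing = 18, completes at 73
Sum of completion times = 202
Average completion time = 202/7 = 28.8571

28.8571


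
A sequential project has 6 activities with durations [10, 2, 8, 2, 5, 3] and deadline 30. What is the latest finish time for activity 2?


LF(activity 2) = deadline - sum of successor durations
Successors: activities 3 through 6 with durations [8, 2, 5, 3]
Sum of successor durations = 18
LF = 30 - 18 = 12

12


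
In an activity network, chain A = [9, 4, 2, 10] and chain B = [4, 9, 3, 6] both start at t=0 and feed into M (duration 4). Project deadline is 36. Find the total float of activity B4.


Forward pass: ES(B4) = sum of predecessors on chain B = 16
EF = ES + duration = 16 + 6 = 22
Backward pass: LF(M) = deadline = 36; LS(M) = 36 - 4 = 32
LF(B4) = LS(M) - sum(successors on chain B) = 32 - 0 = 32
LS = LF - duration = 32 - 6 = 26
Total float = LS - ES = 26 - 16 = 10

10


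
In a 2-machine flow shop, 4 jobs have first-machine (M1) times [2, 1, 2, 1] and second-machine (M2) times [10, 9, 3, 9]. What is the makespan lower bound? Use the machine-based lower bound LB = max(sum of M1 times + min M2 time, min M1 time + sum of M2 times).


LB1 = sum(M1 times) + min(M2 times) = 6 + 3 = 9
LB2 = min(M1 times) + sum(M2 times) = 1 + 31 = 32
Lower bound = max(LB1, LB2) = max(9, 32) = 32

32


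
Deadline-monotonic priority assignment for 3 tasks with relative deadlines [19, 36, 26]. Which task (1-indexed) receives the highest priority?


Sort tasks by relative deadline (ascending):
  Task 1: deadline = 19
  Task 3: deadline = 26
  Task 2: deadline = 36
Priority order (highest first): [1, 3, 2]
Highest priority task = 1

1


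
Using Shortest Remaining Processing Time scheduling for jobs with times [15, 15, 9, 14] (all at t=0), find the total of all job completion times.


Since all jobs arrive at t=0, SRPT equals SPT ordering.
SPT order: [9, 14, 15, 15]
Completion times:
  Job 1: p=9, C=9
  Job 2: p=14, C=23
  Job 3: p=15, C=38
  Job 4: p=15, C=53
Total completion time = 9 + 23 + 38 + 53 = 123

123


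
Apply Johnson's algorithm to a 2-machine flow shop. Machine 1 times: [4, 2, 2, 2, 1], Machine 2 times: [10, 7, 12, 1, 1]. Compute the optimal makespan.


Apply Johnson's rule:
  Group 1 (a <= b): [(5, 1, 1), (2, 2, 7), (3, 2, 12), (1, 4, 10)]
  Group 2 (a > b): [(4, 2, 1)]
Optimal job order: [5, 2, 3, 1, 4]
Schedule:
  Job 5: M1 done at 1, M2 done at 2
  Job 2: M1 done at 3, M2 done at 10
  Job 3: M1 done at 5, M2 done at 22
  Job 1: M1 done at 9, M2 done at 32
  Job 4: M1 done at 11, M2 done at 33
Makespan = 33

33


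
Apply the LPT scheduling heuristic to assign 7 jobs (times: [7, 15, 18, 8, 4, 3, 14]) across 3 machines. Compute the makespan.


Sort jobs in decreasing order (LPT): [18, 15, 14, 8, 7, 4, 3]
Assign each job to the least loaded machine:
  Machine 1: jobs [18, 4, 3], load = 25
  Machine 2: jobs [15, 7], load = 22
  Machine 3: jobs [14, 8], load = 22
Makespan = max load = 25

25


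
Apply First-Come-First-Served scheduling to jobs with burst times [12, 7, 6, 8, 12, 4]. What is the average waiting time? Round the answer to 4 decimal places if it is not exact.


FCFS order (as given): [12, 7, 6, 8, 12, 4]
Waiting times:
  Job 1: wait = 0
  Job 2: wait = 12
  Job 3: wait = 19
  Job 4: wait = 25
  Job 5: wait = 33
  Job 6: wait = 45
Sum of waiting times = 134
Average waiting time = 134/6 = 22.3333

22.3333


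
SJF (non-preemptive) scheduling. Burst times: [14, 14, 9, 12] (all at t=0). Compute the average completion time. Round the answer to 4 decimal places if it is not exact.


SJF order (ascending): [9, 12, 14, 14]
Completion times:
  Job 1: burst=9, C=9
  Job 2: burst=12, C=21
  Job 3: burst=14, C=35
  Job 4: burst=14, C=49
Average completion = 114/4 = 28.5

28.5


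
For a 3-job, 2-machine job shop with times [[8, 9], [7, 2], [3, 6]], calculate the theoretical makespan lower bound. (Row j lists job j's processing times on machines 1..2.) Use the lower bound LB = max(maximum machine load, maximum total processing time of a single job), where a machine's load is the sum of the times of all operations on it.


Machine loads:
  Machine 1: 8 + 7 + 3 = 18
  Machine 2: 9 + 2 + 6 = 17
Max machine load = 18
Job totals:
  Job 1: 17
  Job 2: 9
  Job 3: 9
Max job total = 17
Lower bound = max(18, 17) = 18

18


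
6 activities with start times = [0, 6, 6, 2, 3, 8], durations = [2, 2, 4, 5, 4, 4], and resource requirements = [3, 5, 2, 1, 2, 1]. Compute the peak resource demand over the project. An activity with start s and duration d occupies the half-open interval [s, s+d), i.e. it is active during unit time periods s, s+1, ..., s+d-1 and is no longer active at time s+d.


Each activity i is active on [start_i, start_i + duration_i).
Compute total resource usage per time slot:
  t=0: active resources = [3], total = 3
  t=1: active resources = [3], total = 3
  t=2: active resources = [1], total = 1
  t=3: active resources = [1, 2], total = 3
  t=4: active resources = [1, 2], total = 3
  t=5: active resources = [1, 2], total = 3
  t=6: active resources = [5, 2, 1, 2], total = 10
  t=7: active resources = [5, 2], total = 7
  t=8: active resources = [2, 1], total = 3
  t=9: active resources = [2, 1], total = 3
  t=10: active resources = [1], total = 1
  t=11: active resources = [1], total = 1
Peak resource demand = 10

10


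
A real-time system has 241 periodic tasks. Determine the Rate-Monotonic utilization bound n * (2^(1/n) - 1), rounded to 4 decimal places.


Compute 2^(1/241) = 1.0028802694
Subtract 1: 1.0028802694 - 1 = 0.0028802694
Multiply by n: 241 * 0.0028802694 = 0.6941449254
Round to 4 dp: 0.6941

0.6941


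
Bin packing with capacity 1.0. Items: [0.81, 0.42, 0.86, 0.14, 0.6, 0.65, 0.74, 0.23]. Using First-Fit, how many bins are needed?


Place items sequentially using First-Fit:
  Item 0.81 -> new Bin 1
  Item 0.42 -> new Bin 2
  Item 0.86 -> new Bin 3
  Item 0.14 -> Bin 1 (now 0.95)
  Item 0.6 -> new Bin 4
  Item 0.65 -> new Bin 5
  Item 0.74 -> new Bin 6
  Item 0.23 -> Bin 2 (now 0.65)
Total bins used = 6

6


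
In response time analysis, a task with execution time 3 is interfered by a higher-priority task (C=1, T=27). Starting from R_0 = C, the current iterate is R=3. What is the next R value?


R_next = C + ceil(R_prev / T_hp) * C_hp
ceil(3 / 27) = ceil(0.1111) = 1
Interference = 1 * 1 = 1
R_next = 3 + 1 = 4

4


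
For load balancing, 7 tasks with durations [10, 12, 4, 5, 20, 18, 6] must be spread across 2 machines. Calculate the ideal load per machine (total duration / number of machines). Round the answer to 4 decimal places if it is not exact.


Total processing time = 10 + 12 + 4 + 5 + 20 + 18 + 6 = 75
Number of machines = 2
Ideal balanced load = 75 / 2 = 37.5

37.5


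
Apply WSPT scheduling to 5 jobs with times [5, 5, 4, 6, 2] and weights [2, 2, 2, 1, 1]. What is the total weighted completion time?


Compute p/w ratios and sort ascending (WSPT): [(4, 2), (2, 1), (5, 2), (5, 2), (6, 1)]
Compute weighted completion times:
  Job (p=4,w=2): C=4, w*C=2*4=8
  Job (p=2,w=1): C=6, w*C=1*6=6
  Job (p=5,w=2): C=11, w*C=2*11=22
  Job (p=5,w=2): C=16, w*C=2*16=32
  Job (p=6,w=1): C=22, w*C=1*22=22
Total weighted completion time = 90

90


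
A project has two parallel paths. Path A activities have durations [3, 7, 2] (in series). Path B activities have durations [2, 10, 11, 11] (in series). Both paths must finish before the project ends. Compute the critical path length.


Path A total = 3 + 7 + 2 = 12
Path B total = 2 + 10 + 11 + 11 = 34
Critical path = longest path = max(12, 34) = 34

34


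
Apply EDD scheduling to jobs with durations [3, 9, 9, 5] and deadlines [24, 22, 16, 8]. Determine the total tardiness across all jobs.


Sort by due date (EDD order): [(5, 8), (9, 16), (9, 22), (3, 24)]
Compute completion times and tardiness:
  Job 1: p=5, d=8, C=5, tardiness=max(0,5-8)=0
  Job 2: p=9, d=16, C=14, tardiness=max(0,14-16)=0
  Job 3: p=9, d=22, C=23, tardiness=max(0,23-22)=1
  Job 4: p=3, d=24, C=26, tardiness=max(0,26-24)=2
Total tardiness = 3

3


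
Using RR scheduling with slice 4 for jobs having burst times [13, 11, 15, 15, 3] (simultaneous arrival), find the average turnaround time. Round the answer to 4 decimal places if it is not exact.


Time quantum = 4
Execution trace:
  J1 runs 4 units, time = 4
  J2 runs 4 units, time = 8
  J3 runs 4 units, time = 12
  J4 runs 4 units, time = 16
  J5 runs 3 units, time = 19
  J1 runs 4 units, time = 23
  J2 runs 4 units, time = 27
  J3 runs 4 units, time = 31
  J4 runs 4 units, time = 35
  J1 runs 4 units, time = 39
  J2 runs 3 units, time = 42
  J3 runs 4 units, time = 46
  J4 runs 4 units, time = 50
  J1 runs 1 units, time = 51
  J3 runs 3 units, time = 54
  J4 runs 3 units, time = 57
Finish times: [51, 42, 54, 57, 19]
Average turnaround = 223/5 = 44.6

44.6


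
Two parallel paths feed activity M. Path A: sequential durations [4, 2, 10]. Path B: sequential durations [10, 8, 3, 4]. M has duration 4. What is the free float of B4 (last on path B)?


ES(B4) = sum of predecessors on chain B = 21
EF(B4) = ES + duration = 21 + 4 = 25
Successor of B4 is M. ES(M) = max(sum(A), sum(B)) = max(16, 25) = 25
Free float = ES(successor) - EF(current) = 25 - 25 = 0

0


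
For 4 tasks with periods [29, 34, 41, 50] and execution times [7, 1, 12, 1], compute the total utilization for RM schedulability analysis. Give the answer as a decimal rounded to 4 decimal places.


Compute individual utilizations (exact fractions):
  Task 1: C/T = 7/29 (approx. 0.2414)
  Task 2: C/T = 1/34 (approx. 0.0294)
  Task 3: C/T = 12/41 (approx. 0.2927)
  Task 4: C/T = 1/50 (approx. 0.02)
Total utilization U = 7/29 + 1/34 + 12/41 + 1/50 = 294844/505325
Rounded to 4 decimal places: U = 0.5835
RM (Liu & Layland) bound for 4 tasks = 0.756828; compare with U = 294844/505325 (approx. 0.583474)
U <= bound, so schedulable by RM sufficient condition.

0.5835


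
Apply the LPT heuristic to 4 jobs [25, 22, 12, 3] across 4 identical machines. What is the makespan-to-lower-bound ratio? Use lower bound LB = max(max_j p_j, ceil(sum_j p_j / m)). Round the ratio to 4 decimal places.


LPT order: [25, 22, 12, 3]
Machine loads after assignment: [25, 22, 12, 3]
LPT makespan = 25
Lower bound = max(max_job, ceil(total/4)) = max(25, 16) = 25
Ratio = 25 / 25 = 1.0

1.0


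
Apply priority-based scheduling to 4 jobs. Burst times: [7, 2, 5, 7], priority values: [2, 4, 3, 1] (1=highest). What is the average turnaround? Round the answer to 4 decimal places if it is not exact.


Sort by priority (ascending = highest first):
Order: [(1, 7), (2, 7), (3, 5), (4, 2)]
Completion times:
  Priority 1, burst=7, C=7
  Priority 2, burst=7, C=14
  Priority 3, burst=5, C=19
  Priority 4, burst=2, C=21
Average turnaround = 61/4 = 15.25

15.25


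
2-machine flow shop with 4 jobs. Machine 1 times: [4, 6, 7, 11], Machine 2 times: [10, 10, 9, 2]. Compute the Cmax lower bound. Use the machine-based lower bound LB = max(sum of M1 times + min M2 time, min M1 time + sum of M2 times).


LB1 = sum(M1 times) + min(M2 times) = 28 + 2 = 30
LB2 = min(M1 times) + sum(M2 times) = 4 + 31 = 35
Lower bound = max(LB1, LB2) = max(30, 35) = 35

35


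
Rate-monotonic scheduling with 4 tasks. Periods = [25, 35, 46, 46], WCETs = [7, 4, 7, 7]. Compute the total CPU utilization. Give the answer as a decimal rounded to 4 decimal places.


Compute individual utilizations (exact fractions):
  Task 1: C/T = 7/25 (approx. 0.28)
  Task 2: C/T = 4/35 (approx. 0.1143)
  Task 3: C/T = 7/46 (approx. 0.1522)
  Task 4: C/T = 7/46 (approx. 0.1522)
Total utilization U = 7/25 + 4/35 + 7/46 + 7/46 = 2812/4025
Rounded to 4 decimal places: U = 0.6986
RM (Liu & Layland) bound for 4 tasks = 0.756828; compare with U = 2812/4025 (approx. 0.698634)
U <= bound, so schedulable by RM sufficient condition.

0.6986


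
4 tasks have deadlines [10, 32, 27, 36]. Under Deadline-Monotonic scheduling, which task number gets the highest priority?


Sort tasks by relative deadline (ascending):
  Task 1: deadline = 10
  Task 3: deadline = 27
  Task 2: deadline = 32
  Task 4: deadline = 36
Priority order (highest first): [1, 3, 2, 4]
Highest priority task = 1

1


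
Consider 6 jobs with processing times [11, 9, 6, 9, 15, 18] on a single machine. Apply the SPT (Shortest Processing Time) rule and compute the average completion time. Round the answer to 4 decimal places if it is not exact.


Sort jobs by processing time (SPT order): [6, 9, 9, 11, 15, 18]
Compute completion times sequentially:
  Job 1: processing = 6, completes at 6
  Job 2: processing = 9, completes at 15
  Job 3: processing = 9, completes at 24
  Job 4: processing = 11, completes at 35
  Job 5: processing = 15, completes at 50
  Job 6: processing = 18, completes at 68
Sum of completion times = 198
Average completion time = 198/6 = 33.0

33.0


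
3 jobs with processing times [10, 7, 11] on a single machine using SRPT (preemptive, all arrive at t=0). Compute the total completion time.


Since all jobs arrive at t=0, SRPT equals SPT ordering.
SPT order: [7, 10, 11]
Completion times:
  Job 1: p=7, C=7
  Job 2: p=10, C=17
  Job 3: p=11, C=28
Total completion time = 7 + 17 + 28 = 52

52


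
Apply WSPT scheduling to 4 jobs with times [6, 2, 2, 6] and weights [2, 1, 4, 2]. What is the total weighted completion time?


Compute p/w ratios and sort ascending (WSPT): [(2, 4), (2, 1), (6, 2), (6, 2)]
Compute weighted completion times:
  Job (p=2,w=4): C=2, w*C=4*2=8
  Job (p=2,w=1): C=4, w*C=1*4=4
  Job (p=6,w=2): C=10, w*C=2*10=20
  Job (p=6,w=2): C=16, w*C=2*16=32
Total weighted completion time = 64

64


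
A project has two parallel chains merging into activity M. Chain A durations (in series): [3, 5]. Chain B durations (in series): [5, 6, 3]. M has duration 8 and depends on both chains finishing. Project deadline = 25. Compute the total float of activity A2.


Forward pass: ES(A2) = sum of predecessors on chain A = 3
EF = ES + duration = 3 + 5 = 8
Backward pass: LF(M) = deadline = 25; LS(M) = 25 - 8 = 17
LF(A2) = LS(M) - sum(successors on chain A) = 17 - 0 = 17
LS = LF - duration = 17 - 5 = 12
Total float = LS - ES = 12 - 3 = 9

9


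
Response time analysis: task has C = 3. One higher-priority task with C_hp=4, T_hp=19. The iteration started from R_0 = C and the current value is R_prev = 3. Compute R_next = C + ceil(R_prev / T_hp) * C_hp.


R_next = C + ceil(R_prev / T_hp) * C_hp
ceil(3 / 19) = ceil(0.1579) = 1
Interference = 1 * 4 = 4
R_next = 3 + 4 = 7

7


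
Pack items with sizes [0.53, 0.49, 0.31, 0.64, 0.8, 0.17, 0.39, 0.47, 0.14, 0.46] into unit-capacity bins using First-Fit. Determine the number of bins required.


Place items sequentially using First-Fit:
  Item 0.53 -> new Bin 1
  Item 0.49 -> new Bin 2
  Item 0.31 -> Bin 1 (now 0.84)
  Item 0.64 -> new Bin 3
  Item 0.8 -> new Bin 4
  Item 0.17 -> Bin 2 (now 0.66)
  Item 0.39 -> new Bin 5
  Item 0.47 -> Bin 5 (now 0.86)
  Item 0.14 -> Bin 1 (now 0.98)
  Item 0.46 -> new Bin 6
Total bins used = 6

6


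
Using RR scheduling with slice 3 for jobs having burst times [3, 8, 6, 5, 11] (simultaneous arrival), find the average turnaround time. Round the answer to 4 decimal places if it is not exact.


Time quantum = 3
Execution trace:
  J1 runs 3 units, time = 3
  J2 runs 3 units, time = 6
  J3 runs 3 units, time = 9
  J4 runs 3 units, time = 12
  J5 runs 3 units, time = 15
  J2 runs 3 units, time = 18
  J3 runs 3 units, time = 21
  J4 runs 2 units, time = 23
  J5 runs 3 units, time = 26
  J2 runs 2 units, time = 28
  J5 runs 3 units, time = 31
  J5 runs 2 units, time = 33
Finish times: [3, 28, 21, 23, 33]
Average turnaround = 108/5 = 21.6

21.6


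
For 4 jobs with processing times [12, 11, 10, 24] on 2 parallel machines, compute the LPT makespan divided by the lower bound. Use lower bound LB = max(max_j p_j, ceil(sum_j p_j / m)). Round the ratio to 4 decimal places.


LPT order: [24, 12, 11, 10]
Machine loads after assignment: [24, 33]
LPT makespan = 33
Lower bound = max(max_job, ceil(total/2)) = max(24, 29) = 29
Ratio = 33 / 29 = 1.1379

1.1379


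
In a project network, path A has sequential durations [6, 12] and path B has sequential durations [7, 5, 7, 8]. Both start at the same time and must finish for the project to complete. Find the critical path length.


Path A total = 6 + 12 = 18
Path B total = 7 + 5 + 7 + 8 = 27
Critical path = longest path = max(18, 27) = 27

27


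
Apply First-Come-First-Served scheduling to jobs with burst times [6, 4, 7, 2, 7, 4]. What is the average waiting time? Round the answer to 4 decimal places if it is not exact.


FCFS order (as given): [6, 4, 7, 2, 7, 4]
Waiting times:
  Job 1: wait = 0
  Job 2: wait = 6
  Job 3: wait = 10
  Job 4: wait = 17
  Job 5: wait = 19
  Job 6: wait = 26
Sum of waiting times = 78
Average waiting time = 78/6 = 13.0

13.0


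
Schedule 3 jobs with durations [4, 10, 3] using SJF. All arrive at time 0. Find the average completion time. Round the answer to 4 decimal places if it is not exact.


SJF order (ascending): [3, 4, 10]
Completion times:
  Job 1: burst=3, C=3
  Job 2: burst=4, C=7
  Job 3: burst=10, C=17
Average completion = 27/3 = 9.0

9.0


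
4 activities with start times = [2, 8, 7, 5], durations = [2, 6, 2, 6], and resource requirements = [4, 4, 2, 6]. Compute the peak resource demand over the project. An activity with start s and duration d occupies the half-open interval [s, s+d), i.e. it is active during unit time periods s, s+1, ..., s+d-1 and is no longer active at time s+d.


Each activity i is active on [start_i, start_i + duration_i).
Compute total resource usage per time slot:
  t=0: active resources = [], total = 0
  t=1: active resources = [], total = 0
  t=2: active resources = [4], total = 4
  t=3: active resources = [4], total = 4
  t=4: active resources = [], total = 0
  t=5: active resources = [6], total = 6
  t=6: active resources = [6], total = 6
  t=7: active resources = [2, 6], total = 8
  t=8: active resources = [4, 2, 6], total = 12
  t=9: active resources = [4, 6], total = 10
  t=10: active resources = [4, 6], total = 10
  t=11: active resources = [4], total = 4
  t=12: active resources = [4], total = 4
  t=13: active resources = [4], total = 4
Peak resource demand = 12

12


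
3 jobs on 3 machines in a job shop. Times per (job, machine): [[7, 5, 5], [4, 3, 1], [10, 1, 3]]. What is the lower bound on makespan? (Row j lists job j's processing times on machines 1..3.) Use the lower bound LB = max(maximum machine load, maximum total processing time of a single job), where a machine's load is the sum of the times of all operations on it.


Machine loads:
  Machine 1: 7 + 4 + 10 = 21
  Machine 2: 5 + 3 + 1 = 9
  Machine 3: 5 + 1 + 3 = 9
Max machine load = 21
Job totals:
  Job 1: 17
  Job 2: 8
  Job 3: 14
Max job total = 17
Lower bound = max(21, 17) = 21

21


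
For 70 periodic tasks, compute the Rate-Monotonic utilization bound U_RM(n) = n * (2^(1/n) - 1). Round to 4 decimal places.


Compute 2^(1/70) = 1.0099512906
Subtract 1: 1.0099512906 - 1 = 0.0099512906
Multiply by n: 70 * 0.0099512906 = 0.6965903420
Round to 4 dp: 0.6966

0.6966


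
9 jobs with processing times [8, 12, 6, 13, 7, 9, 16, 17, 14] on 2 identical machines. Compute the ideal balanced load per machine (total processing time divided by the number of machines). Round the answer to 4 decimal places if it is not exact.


Total processing time = 8 + 12 + 6 + 13 + 7 + 9 + 16 + 17 + 14 = 102
Number of machines = 2
Ideal balanced load = 102 / 2 = 51.0

51.0


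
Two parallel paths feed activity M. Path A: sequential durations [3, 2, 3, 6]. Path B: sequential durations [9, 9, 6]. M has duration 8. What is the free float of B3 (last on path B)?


ES(B3) = sum of predecessors on chain B = 18
EF(B3) = ES + duration = 18 + 6 = 24
Successor of B3 is M. ES(M) = max(sum(A), sum(B)) = max(14, 24) = 24
Free float = ES(successor) - EF(current) = 24 - 24 = 0

0


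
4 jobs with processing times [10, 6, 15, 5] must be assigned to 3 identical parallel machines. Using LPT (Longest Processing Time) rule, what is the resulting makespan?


Sort jobs in decreasing order (LPT): [15, 10, 6, 5]
Assign each job to the least loaded machine:
  Machine 1: jobs [15], load = 15
  Machine 2: jobs [10], load = 10
  Machine 3: jobs [6, 5], load = 11
Makespan = max load = 15

15


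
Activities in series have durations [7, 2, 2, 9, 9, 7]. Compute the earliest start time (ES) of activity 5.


Activity 5 starts after activities 1 through 4 complete.
Predecessor durations: [7, 2, 2, 9]
ES = 7 + 2 + 2 + 9 = 20

20


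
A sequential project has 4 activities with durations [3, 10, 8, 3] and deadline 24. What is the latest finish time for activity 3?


LF(activity 3) = deadline - sum of successor durations
Successors: activities 4 through 4 with durations [3]
Sum of successor durations = 3
LF = 24 - 3 = 21

21


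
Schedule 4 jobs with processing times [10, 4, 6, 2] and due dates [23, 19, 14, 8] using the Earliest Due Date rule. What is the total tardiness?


Sort by due date (EDD order): [(2, 8), (6, 14), (4, 19), (10, 23)]
Compute completion times and tardiness:
  Job 1: p=2, d=8, C=2, tardiness=max(0,2-8)=0
  Job 2: p=6, d=14, C=8, tardiness=max(0,8-14)=0
  Job 3: p=4, d=19, C=12, tardiness=max(0,12-19)=0
  Job 4: p=10, d=23, C=22, tardiness=max(0,22-23)=0
Total tardiness = 0

0


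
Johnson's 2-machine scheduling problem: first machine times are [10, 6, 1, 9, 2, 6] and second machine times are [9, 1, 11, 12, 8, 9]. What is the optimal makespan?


Apply Johnson's rule:
  Group 1 (a <= b): [(3, 1, 11), (5, 2, 8), (6, 6, 9), (4, 9, 12)]
  Group 2 (a > b): [(1, 10, 9), (2, 6, 1)]
Optimal job order: [3, 5, 6, 4, 1, 2]
Schedule:
  Job 3: M1 done at 1, M2 done at 12
  Job 5: M1 done at 3, M2 done at 20
  Job 6: M1 done at 9, M2 done at 29
  Job 4: M1 done at 18, M2 done at 41
  Job 1: M1 done at 28, M2 done at 50
  Job 2: M1 done at 34, M2 done at 51
Makespan = 51

51


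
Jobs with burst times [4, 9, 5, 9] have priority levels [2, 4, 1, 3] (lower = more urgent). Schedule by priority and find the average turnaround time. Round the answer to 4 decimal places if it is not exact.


Sort by priority (ascending = highest first):
Order: [(1, 5), (2, 4), (3, 9), (4, 9)]
Completion times:
  Priority 1, burst=5, C=5
  Priority 2, burst=4, C=9
  Priority 3, burst=9, C=18
  Priority 4, burst=9, C=27
Average turnaround = 59/4 = 14.75

14.75


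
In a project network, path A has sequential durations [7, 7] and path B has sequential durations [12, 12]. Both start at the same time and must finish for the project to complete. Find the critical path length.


Path A total = 7 + 7 = 14
Path B total = 12 + 12 = 24
Critical path = longest path = max(14, 24) = 24

24


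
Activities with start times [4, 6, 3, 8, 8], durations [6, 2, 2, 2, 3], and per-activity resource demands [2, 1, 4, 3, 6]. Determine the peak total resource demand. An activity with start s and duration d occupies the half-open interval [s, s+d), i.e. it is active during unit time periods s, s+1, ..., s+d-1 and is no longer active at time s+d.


Each activity i is active on [start_i, start_i + duration_i).
Compute total resource usage per time slot:
  t=0: active resources = [], total = 0
  t=1: active resources = [], total = 0
  t=2: active resources = [], total = 0
  t=3: active resources = [4], total = 4
  t=4: active resources = [2, 4], total = 6
  t=5: active resources = [2], total = 2
  t=6: active resources = [2, 1], total = 3
  t=7: active resources = [2, 1], total = 3
  t=8: active resources = [2, 3, 6], total = 11
  t=9: active resources = [2, 3, 6], total = 11
  t=10: active resources = [6], total = 6
Peak resource demand = 11

11


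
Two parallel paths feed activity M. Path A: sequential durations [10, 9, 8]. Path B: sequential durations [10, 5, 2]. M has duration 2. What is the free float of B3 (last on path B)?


ES(B3) = sum of predecessors on chain B = 15
EF(B3) = ES + duration = 15 + 2 = 17
Successor of B3 is M. ES(M) = max(sum(A), sum(B)) = max(27, 17) = 27
Free float = ES(successor) - EF(current) = 27 - 17 = 10

10


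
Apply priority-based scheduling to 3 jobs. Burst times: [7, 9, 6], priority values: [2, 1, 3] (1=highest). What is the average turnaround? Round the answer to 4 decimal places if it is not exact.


Sort by priority (ascending = highest first):
Order: [(1, 9), (2, 7), (3, 6)]
Completion times:
  Priority 1, burst=9, C=9
  Priority 2, burst=7, C=16
  Priority 3, burst=6, C=22
Average turnaround = 47/3 = 15.6667

15.6667


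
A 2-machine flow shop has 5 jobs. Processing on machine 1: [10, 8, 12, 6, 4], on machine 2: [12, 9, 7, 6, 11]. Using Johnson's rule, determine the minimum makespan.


Apply Johnson's rule:
  Group 1 (a <= b): [(5, 4, 11), (4, 6, 6), (2, 8, 9), (1, 10, 12)]
  Group 2 (a > b): [(3, 12, 7)]
Optimal job order: [5, 4, 2, 1, 3]
Schedule:
  Job 5: M1 done at 4, M2 done at 15
  Job 4: M1 done at 10, M2 done at 21
  Job 2: M1 done at 18, M2 done at 30
  Job 1: M1 done at 28, M2 done at 42
  Job 3: M1 done at 40, M2 done at 49
Makespan = 49

49


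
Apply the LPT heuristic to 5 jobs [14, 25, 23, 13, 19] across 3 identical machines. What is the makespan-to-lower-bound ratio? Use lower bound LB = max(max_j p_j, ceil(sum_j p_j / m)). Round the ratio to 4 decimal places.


LPT order: [25, 23, 19, 14, 13]
Machine loads after assignment: [25, 36, 33]
LPT makespan = 36
Lower bound = max(max_job, ceil(total/3)) = max(25, 32) = 32
Ratio = 36 / 32 = 1.125

1.125


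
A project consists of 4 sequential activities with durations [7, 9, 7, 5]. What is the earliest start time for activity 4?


Activity 4 starts after activities 1 through 3 complete.
Predecessor durations: [7, 9, 7]
ES = 7 + 9 + 7 = 23

23


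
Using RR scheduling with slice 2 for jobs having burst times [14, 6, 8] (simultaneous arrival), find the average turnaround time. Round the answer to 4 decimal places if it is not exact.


Time quantum = 2
Execution trace:
  J1 runs 2 units, time = 2
  J2 runs 2 units, time = 4
  J3 runs 2 units, time = 6
  J1 runs 2 units, time = 8
  J2 runs 2 units, time = 10
  J3 runs 2 units, time = 12
  J1 runs 2 units, time = 14
  J2 runs 2 units, time = 16
  J3 runs 2 units, time = 18
  J1 runs 2 units, time = 20
  J3 runs 2 units, time = 22
  J1 runs 2 units, time = 24
  J1 runs 2 units, time = 26
  J1 runs 2 units, time = 28
Finish times: [28, 16, 22]
Average turnaround = 66/3 = 22.0

22.0


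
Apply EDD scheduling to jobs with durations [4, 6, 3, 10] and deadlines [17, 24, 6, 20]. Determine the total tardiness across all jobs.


Sort by due date (EDD order): [(3, 6), (4, 17), (10, 20), (6, 24)]
Compute completion times and tardiness:
  Job 1: p=3, d=6, C=3, tardiness=max(0,3-6)=0
  Job 2: p=4, d=17, C=7, tardiness=max(0,7-17)=0
  Job 3: p=10, d=20, C=17, tardiness=max(0,17-20)=0
  Job 4: p=6, d=24, C=23, tardiness=max(0,23-24)=0
Total tardiness = 0

0


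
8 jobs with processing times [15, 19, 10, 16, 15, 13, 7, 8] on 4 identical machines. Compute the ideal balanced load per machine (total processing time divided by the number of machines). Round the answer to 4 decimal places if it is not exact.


Total processing time = 15 + 19 + 10 + 16 + 15 + 13 + 7 + 8 = 103
Number of machines = 4
Ideal balanced load = 103 / 4 = 25.75

25.75


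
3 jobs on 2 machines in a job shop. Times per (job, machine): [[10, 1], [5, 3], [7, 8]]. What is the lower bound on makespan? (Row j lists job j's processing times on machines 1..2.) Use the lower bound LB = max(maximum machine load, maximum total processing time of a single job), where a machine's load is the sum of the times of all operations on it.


Machine loads:
  Machine 1: 10 + 5 + 7 = 22
  Machine 2: 1 + 3 + 8 = 12
Max machine load = 22
Job totals:
  Job 1: 11
  Job 2: 8
  Job 3: 15
Max job total = 15
Lower bound = max(22, 15) = 22

22


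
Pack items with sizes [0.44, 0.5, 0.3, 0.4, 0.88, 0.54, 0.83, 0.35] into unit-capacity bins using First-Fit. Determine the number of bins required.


Place items sequentially using First-Fit:
  Item 0.44 -> new Bin 1
  Item 0.5 -> Bin 1 (now 0.94)
  Item 0.3 -> new Bin 2
  Item 0.4 -> Bin 2 (now 0.7)
  Item 0.88 -> new Bin 3
  Item 0.54 -> new Bin 4
  Item 0.83 -> new Bin 5
  Item 0.35 -> Bin 4 (now 0.89)
Total bins used = 5

5


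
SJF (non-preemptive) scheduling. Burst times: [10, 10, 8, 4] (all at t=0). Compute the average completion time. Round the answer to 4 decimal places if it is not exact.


SJF order (ascending): [4, 8, 10, 10]
Completion times:
  Job 1: burst=4, C=4
  Job 2: burst=8, C=12
  Job 3: burst=10, C=22
  Job 4: burst=10, C=32
Average completion = 70/4 = 17.5

17.5


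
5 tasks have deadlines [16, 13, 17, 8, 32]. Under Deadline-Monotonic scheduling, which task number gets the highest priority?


Sort tasks by relative deadline (ascending):
  Task 4: deadline = 8
  Task 2: deadline = 13
  Task 1: deadline = 16
  Task 3: deadline = 17
  Task 5: deadline = 32
Priority order (highest first): [4, 2, 1, 3, 5]
Highest priority task = 4

4


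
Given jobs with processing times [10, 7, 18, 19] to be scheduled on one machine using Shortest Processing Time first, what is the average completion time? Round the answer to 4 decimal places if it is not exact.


Sort jobs by processing time (SPT order): [7, 10, 18, 19]
Compute completion times sequentially:
  Job 1: processing = 7, completes at 7
  Job 2: processing = 10, completes at 17
  Job 3: processing = 18, completes at 35
  Job 4: processing = 19, completes at 54
Sum of completion times = 113
Average completion time = 113/4 = 28.25

28.25


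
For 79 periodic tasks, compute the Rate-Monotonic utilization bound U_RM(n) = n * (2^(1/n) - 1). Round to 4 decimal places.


Compute 2^(1/79) = 1.0088126194
Subtract 1: 1.0088126194 - 1 = 0.0088126194
Multiply by n: 79 * 0.0088126194 = 0.6961969326
Round to 4 dp: 0.6962

0.6962


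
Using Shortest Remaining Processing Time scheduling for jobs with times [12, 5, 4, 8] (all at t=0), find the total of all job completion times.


Since all jobs arrive at t=0, SRPT equals SPT ordering.
SPT order: [4, 5, 8, 12]
Completion times:
  Job 1: p=4, C=4
  Job 2: p=5, C=9
  Job 3: p=8, C=17
  Job 4: p=12, C=29
Total completion time = 4 + 9 + 17 + 29 = 59

59


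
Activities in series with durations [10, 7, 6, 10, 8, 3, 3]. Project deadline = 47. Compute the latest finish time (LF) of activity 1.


LF(activity 1) = deadline - sum of successor durations
Successors: activities 2 through 7 with durations [7, 6, 10, 8, 3, 3]
Sum of successor durations = 37
LF = 47 - 37 = 10

10


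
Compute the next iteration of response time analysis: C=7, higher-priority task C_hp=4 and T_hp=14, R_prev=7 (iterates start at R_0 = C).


R_next = C + ceil(R_prev / T_hp) * C_hp
ceil(7 / 14) = ceil(0.5) = 1
Interference = 1 * 4 = 4
R_next = 7 + 4 = 11

11


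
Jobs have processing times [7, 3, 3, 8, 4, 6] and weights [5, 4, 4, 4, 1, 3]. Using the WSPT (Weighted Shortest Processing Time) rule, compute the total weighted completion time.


Compute p/w ratios and sort ascending (WSPT): [(3, 4), (3, 4), (7, 5), (8, 4), (6, 3), (4, 1)]
Compute weighted completion times:
  Job (p=3,w=4): C=3, w*C=4*3=12
  Job (p=3,w=4): C=6, w*C=4*6=24
  Job (p=7,w=5): C=13, w*C=5*13=65
  Job (p=8,w=4): C=21, w*C=4*21=84
  Job (p=6,w=3): C=27, w*C=3*27=81
  Job (p=4,w=1): C=31, w*C=1*31=31
Total weighted completion time = 297

297


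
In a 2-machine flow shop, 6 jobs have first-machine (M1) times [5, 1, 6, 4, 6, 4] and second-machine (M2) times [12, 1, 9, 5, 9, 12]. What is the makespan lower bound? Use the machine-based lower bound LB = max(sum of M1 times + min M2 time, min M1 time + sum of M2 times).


LB1 = sum(M1 times) + min(M2 times) = 26 + 1 = 27
LB2 = min(M1 times) + sum(M2 times) = 1 + 48 = 49
Lower bound = max(LB1, LB2) = max(27, 49) = 49

49


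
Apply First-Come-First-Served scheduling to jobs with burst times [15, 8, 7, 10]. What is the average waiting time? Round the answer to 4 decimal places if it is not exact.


FCFS order (as given): [15, 8, 7, 10]
Waiting times:
  Job 1: wait = 0
  Job 2: wait = 15
  Job 3: wait = 23
  Job 4: wait = 30
Sum of waiting times = 68
Average waiting time = 68/4 = 17.0

17.0


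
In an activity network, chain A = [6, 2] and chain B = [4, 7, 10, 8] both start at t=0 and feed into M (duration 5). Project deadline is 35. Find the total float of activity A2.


Forward pass: ES(A2) = sum of predecessors on chain A = 6
EF = ES + duration = 6 + 2 = 8
Backward pass: LF(M) = deadline = 35; LS(M) = 35 - 5 = 30
LF(A2) = LS(M) - sum(successors on chain A) = 30 - 0 = 30
LS = LF - duration = 30 - 2 = 28
Total float = LS - ES = 28 - 6 = 22

22


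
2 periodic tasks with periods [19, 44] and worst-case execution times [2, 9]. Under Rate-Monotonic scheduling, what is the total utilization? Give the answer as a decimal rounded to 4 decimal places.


Compute individual utilizations (exact fractions):
  Task 1: C/T = 2/19 (approx. 0.1053)
  Task 2: C/T = 9/44 (approx. 0.2045)
Total utilization U = 2/19 + 9/44 = 259/836
Rounded to 4 decimal places: U = 0.3098
RM (Liu & Layland) bound for 2 tasks = 0.828427; compare with U = 259/836 (approx. 0.309809)
U <= bound, so schedulable by RM sufficient condition.

0.3098


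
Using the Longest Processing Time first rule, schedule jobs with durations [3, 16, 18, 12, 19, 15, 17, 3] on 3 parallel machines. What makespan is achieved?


Sort jobs in decreasing order (LPT): [19, 18, 17, 16, 15, 12, 3, 3]
Assign each job to the least loaded machine:
  Machine 1: jobs [19, 12, 3], load = 34
  Machine 2: jobs [18, 15, 3], load = 36
  Machine 3: jobs [17, 16], load = 33
Makespan = max load = 36

36


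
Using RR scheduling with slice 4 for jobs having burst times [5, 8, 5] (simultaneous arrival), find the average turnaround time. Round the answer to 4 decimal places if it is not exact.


Time quantum = 4
Execution trace:
  J1 runs 4 units, time = 4
  J2 runs 4 units, time = 8
  J3 runs 4 units, time = 12
  J1 runs 1 units, time = 13
  J2 runs 4 units, time = 17
  J3 runs 1 units, time = 18
Finish times: [13, 17, 18]
Average turnaround = 48/3 = 16.0

16.0


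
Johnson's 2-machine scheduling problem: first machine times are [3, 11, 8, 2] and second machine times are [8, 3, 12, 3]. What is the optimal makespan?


Apply Johnson's rule:
  Group 1 (a <= b): [(4, 2, 3), (1, 3, 8), (3, 8, 12)]
  Group 2 (a > b): [(2, 11, 3)]
Optimal job order: [4, 1, 3, 2]
Schedule:
  Job 4: M1 done at 2, M2 done at 5
  Job 1: M1 done at 5, M2 done at 13
  Job 3: M1 done at 13, M2 done at 25
  Job 2: M1 done at 24, M2 done at 28
Makespan = 28

28
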